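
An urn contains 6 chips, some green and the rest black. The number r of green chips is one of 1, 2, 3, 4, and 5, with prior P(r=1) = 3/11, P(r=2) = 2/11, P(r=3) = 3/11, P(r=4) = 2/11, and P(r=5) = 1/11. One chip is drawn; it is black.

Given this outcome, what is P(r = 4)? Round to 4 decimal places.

The likelihood of this draw under each hypothesis: P(data | r = 1) = (5/6) = 5/6; P(data | r = 2) = (4/6) = 2/3; P(data | r = 3) = (3/6) = 1/2; P(data | r = 4) = (2/6) = 1/3; P(data | r = 5) = (1/6) = 1/6.
Multiplying each by its prior: 3/11 · 5/6 = 5/22, 2/11 · 2/3 = 4/33, 3/11 · 1/2 = 3/22, 2/11 · 1/3 = 2/33, 1/11 · 1/6 = 1/66; with total 37/66.
Therefore the posterior P(r = 4 | data) = (2/33) / (37/66) = 4/37.

0.1081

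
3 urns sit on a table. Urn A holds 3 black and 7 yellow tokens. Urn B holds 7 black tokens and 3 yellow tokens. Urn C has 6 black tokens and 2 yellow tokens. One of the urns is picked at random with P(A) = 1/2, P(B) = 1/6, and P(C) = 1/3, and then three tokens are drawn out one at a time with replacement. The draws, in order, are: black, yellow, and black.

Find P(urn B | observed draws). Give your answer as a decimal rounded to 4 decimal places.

For each hypothesis, P(data | H) works out to: P(data | urn A) = (3/10)(7/10)(3/10) = 0.063; P(data | urn B) = (7/10)(3/10)(7/10) = 0.147; P(data | urn C) = (6/8)(2/8)(6/8) = 0.14062.
Weighting by the prior gives 1/2 · 0.063 = 0.0315, 1/6 · 0.147 = 0.0245, 1/3 · 0.14062 = 0.046875; these sum to 0.10287.
By Bayes' rule, P(urn B | data) = (0.0245) / (0.10287) = 0.23815.

0.2382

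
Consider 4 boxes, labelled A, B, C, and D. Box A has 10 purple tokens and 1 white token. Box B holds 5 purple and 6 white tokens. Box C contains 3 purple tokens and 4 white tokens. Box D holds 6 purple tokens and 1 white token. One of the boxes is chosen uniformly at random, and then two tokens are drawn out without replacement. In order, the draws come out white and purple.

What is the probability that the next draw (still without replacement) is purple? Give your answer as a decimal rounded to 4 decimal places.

For each hypothesis, P(data | H) works out to: P(data | box A) = (1/11)(10/10) = 1/11; P(data | box B) = (6/11)(5/10) = 3/11; P(data | box C) = (4/7)(3/6) = 2/7; P(data | box D) = (1/7)(6/6) = 1/7.
Weighting by the prior gives 1/4 · 1/11 = 1/44, 1/4 · 3/11 = 3/44, 1/4 · 2/7 = 1/14, 1/4 · 1/7 = 1/28; these sum to 61/308.
The posterior is then P(box A | data) = 7/61, P(box B | data) = 21/61, P(box C | data) = 22/61, P(box D | data) = 11/61.
Averaging over the posterior, P(purple next | data) = (1)(7/61) + (4/9)(21/61) + (2/5)(22/61) + (1)(11/61) = 542/915.

0.5923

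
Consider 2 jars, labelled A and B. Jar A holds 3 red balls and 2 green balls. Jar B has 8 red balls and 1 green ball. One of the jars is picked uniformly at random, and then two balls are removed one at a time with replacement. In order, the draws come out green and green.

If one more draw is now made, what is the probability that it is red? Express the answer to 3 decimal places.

0.621

Under each hypothesis, the probability of the observed sequence is: P(data | jar A) = (2/5)(2/5) = 0.16; P(data | jar B) = (1/9)(1/9) = 0.012346.
Weighting by the prior gives 1/2 · 0.16 = 0.08, 1/2 · 0.012346 = 0.0061728; these sum to 0.086173.
Dividing through by the total gives posterior P(jar A | data) = 0.92837, P(jar B | data) = 0.071633.
Averaging over the posterior, P(red next | data) = (3/5)(0.92837) + (8/9)(0.071633) = 0.62069.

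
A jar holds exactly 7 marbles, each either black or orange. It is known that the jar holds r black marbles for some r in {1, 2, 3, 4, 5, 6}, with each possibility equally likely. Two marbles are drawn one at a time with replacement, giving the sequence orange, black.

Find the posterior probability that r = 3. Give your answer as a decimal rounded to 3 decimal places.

Under each hypothesis, the probability of the observed sequence is: P(data | r = 1) = (6/7)(1/7) = 6/49; P(data | r = 2) = (5/7)(2/7) = 10/49; P(data | r = 3) = (4/7)(3/7) = 12/49; P(data | r = 4) = (3/7)(4/7) = 12/49; P(data | r = 5) = (2/7)(5/7) = 10/49; P(data | r = 6) = (1/7)(6/7) = 6/49.
Multiplying each by its prior: 1/6 · 6/49 = 1/49, 1/6 · 10/49 = 5/147, 1/6 · 12/49 = 2/49, 1/6 · 12/49 = 2/49, 1/6 · 10/49 = 5/147, 1/6 · 6/49 = 1/49; summing to 4/21.
Therefore the posterior P(r = 3 | data) = (2/49) / (4/21) = 3/14.

0.214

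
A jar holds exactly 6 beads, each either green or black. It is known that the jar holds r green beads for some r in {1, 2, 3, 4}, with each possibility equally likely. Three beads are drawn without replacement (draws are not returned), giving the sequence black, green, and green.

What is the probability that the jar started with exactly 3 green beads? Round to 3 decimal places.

0.360

Under each hypothesis, the probability of the observed sequence is: P(data | r = 1) = (5/6)(1/5)(0/4) = 0; P(data | r = 2) = (4/6)(2/5)(1/4) = 1/15; P(data | r = 3) = (3/6)(3/5)(2/4) = 3/20; P(data | r = 4) = (2/6)(4/5)(3/4) = 1/5.
Multiplying each by its prior: 1/4 · 0 = 0, 1/4 · 1/15 = 1/60, 1/4 · 3/20 = 3/80, 1/4 · 1/5 = 1/20; with total 5/48.
Hence P(r = 3 | data) = (3/80) / (5/48) = 9/25.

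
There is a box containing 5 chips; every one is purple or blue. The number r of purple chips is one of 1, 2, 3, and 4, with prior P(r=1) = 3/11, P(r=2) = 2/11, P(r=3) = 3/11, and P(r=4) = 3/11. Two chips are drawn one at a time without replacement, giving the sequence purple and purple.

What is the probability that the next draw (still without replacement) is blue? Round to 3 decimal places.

The likelihood of the observed sequence under each hypothesis: P(data | r = 1) = (1/5)(0/4) = 0; P(data | r = 2) = (2/5)(1/4) = 1/10; P(data | r = 3) = (3/5)(2/4) = 3/10; P(data | r = 4) = (4/5)(3/4) = 3/5.
Multiplying each by its prior: 3/11 · 0 = 0, 2/11 · 1/10 = 1/55, 3/11 · 3/10 = 9/110, 3/11 · 3/5 = 9/55; these sum to 29/110.
Normalising, the posterior is P(r = 1 | data) = 0, P(r = 2 | data) = 2/29, P(r = 3 | data) = 9/29, P(r = 4 | data) = 18/29.
The predictive probability is P(blue next | data) = (1)(2/29) + (2/3)(9/29) + (1/3)(18/29) = 14/29.

0.483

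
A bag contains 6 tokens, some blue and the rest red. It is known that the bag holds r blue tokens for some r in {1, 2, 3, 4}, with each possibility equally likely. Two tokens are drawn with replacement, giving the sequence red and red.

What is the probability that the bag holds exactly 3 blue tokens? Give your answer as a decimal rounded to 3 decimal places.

0.167

For each hypothesis, P(data | H) works out to: P(data | r = 1) = (5/6)(5/6) = 25/36; P(data | r = 2) = (4/6)(4/6) = 4/9; P(data | r = 3) = (3/6)(3/6) = 1/4; P(data | r = 4) = (2/6)(2/6) = 1/9.
Multiplying each by its prior: 1/4 · 25/36 = 25/144, 1/4 · 4/9 = 1/9, 1/4 · 1/4 = 1/16, 1/4 · 1/9 = 1/36; these sum to 3/8.
By Bayes' rule, P(r = 3 | data) = (1/16) / (3/8) = 1/6.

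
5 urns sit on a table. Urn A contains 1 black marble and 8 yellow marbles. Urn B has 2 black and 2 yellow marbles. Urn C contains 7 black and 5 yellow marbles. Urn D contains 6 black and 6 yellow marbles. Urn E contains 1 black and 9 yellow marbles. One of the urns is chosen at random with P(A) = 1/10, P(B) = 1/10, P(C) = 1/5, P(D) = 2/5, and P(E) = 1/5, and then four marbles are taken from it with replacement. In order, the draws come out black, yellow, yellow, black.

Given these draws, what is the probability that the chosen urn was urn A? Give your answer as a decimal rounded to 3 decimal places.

For each hypothesis, P(data | H) works out to: P(data | urn A) = (1/9)(8/9)(8/9)(1/9) = 0.0097546; P(data | urn B) = (2/4)(2/4)(2/4)(2/4) = 0.0625; P(data | urn C) = (7/12)(5/12)(5/12)(7/12) = 0.059076; P(data | urn D) = (6/12)(6/12)(6/12)(6/12) = 0.0625; P(data | urn E) = (1/10)(9/10)(9/10)(1/10) = 0.0081.
The prior-weighted likelihoods are 1/10 · 0.0097546 = 0.00097546, 1/10 · 0.0625 = 0.00625, 1/5 · 0.059076 = 0.011815, 2/5 · 0.0625 = 0.025, 1/5 · 0.0081 = 0.00162; with total 0.045661.
By Bayes' rule, P(urn A | data) = (0.00097546) / (0.045661) = 0.021363.

0.021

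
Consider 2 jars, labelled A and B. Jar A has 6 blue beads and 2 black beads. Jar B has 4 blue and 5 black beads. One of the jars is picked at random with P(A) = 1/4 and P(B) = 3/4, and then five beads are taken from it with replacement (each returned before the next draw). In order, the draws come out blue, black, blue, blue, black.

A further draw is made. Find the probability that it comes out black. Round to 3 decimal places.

For each hypothesis, P(data | H) works out to: P(data | jar A) = (6/8)(2/8)(6/8)(6/8)(2/8) = 0.026367; P(data | jar B) = (4/9)(5/9)(4/9)(4/9)(5/9) = 0.027096.
Weighting by the prior gives 1/4 · 0.026367 = 0.0065918, 3/4 · 0.027096 = 0.020322; these sum to 0.026914.
The posterior is then P(jar A | data) = 0.24492, P(jar B | data) = 0.75508.
The predictive probability is P(black next | data) = (1/4)(0.24492) + (5/9)(0.75508) = 0.48072.

0.481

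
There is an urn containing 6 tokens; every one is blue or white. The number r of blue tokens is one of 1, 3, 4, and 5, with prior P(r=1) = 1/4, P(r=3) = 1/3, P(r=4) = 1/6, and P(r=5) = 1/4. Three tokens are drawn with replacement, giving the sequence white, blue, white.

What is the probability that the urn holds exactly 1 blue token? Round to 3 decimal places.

0.326

The likelihood of the observed sequence under each hypothesis: P(data | r = 1) = (5/6)(1/6)(5/6) = 0.11574; P(data | r = 3) = (3/6)(3/6)(3/6) = 0.125; P(data | r = 4) = (2/6)(4/6)(2/6) = 0.074074; P(data | r = 5) = (1/6)(5/6)(1/6) = 0.023148.
Weighting by the prior gives 1/4 · 0.11574 = 0.028935, 1/3 · 0.125 = 0.041667, 1/6 · 0.074074 = 0.012346, 1/4 · 0.023148 = 0.005787; these sum to 0.088735.
Therefore the posterior P(r = 1 | data) = (0.028935) / (0.088735) = 0.32609.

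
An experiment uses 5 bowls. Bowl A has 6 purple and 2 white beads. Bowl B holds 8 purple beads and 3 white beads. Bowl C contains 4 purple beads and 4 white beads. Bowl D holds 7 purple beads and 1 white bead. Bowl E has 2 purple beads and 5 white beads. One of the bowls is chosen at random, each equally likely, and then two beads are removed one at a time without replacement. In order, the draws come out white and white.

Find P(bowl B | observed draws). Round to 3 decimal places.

0.070

For each hypothesis, P(data | H) works out to: P(data | bowl A) = (2/8)(1/7) = 0.035714; P(data | bowl B) = (3/11)(2/10) = 0.054545; P(data | bowl C) = (4/8)(3/7) = 0.21429; P(data | bowl D) = (1/8)(0/7) = 0; P(data | bowl E) = (5/7)(4/6) = 0.47619.
The prior-weighted likelihoods are 1/5 · 0.035714 = 0.0071429, 1/5 · 0.054545 = 0.010909, 1/5 · 0.21429 = 0.042857, 1/5 · 0 = 0, 1/5 · 0.47619 = 0.095238; with total 0.15615.
By Bayes' rule, P(bowl B | data) = (0.010909) / (0.15615) = 0.069864.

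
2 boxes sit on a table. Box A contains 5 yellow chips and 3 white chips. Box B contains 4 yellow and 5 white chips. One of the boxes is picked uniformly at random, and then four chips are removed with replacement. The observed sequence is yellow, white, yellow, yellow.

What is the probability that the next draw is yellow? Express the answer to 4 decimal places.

Compute the likelihood of the observed sequence for each case: P(data | box A) = (5/8)(3/8)(5/8)(5/8) = 0.091553; P(data | box B) = (4/9)(5/9)(4/9)(4/9) = 0.048773.
Multiplying each by its prior: 1/2 · 0.091553 = 0.045776, 1/2 · 0.048773 = 0.024387; these sum to 0.070163.
Dividing through by the total gives posterior P(box A | data) = 0.65243, P(box B | data) = 0.34757.
Averaging over the posterior, P(yellow next | data) = (5/8)(0.65243) + (4/9)(0.34757) = 0.56224.

0.5622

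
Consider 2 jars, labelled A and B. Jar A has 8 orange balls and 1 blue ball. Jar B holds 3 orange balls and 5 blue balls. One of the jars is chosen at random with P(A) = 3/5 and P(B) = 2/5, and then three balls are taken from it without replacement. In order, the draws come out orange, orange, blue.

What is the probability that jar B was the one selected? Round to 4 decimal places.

0.3488

Under each hypothesis, the probability of the observed sequence is: P(data | jar A) = (8/9)(7/8)(1/7) = 1/9; P(data | jar B) = (3/8)(2/7)(5/6) = 5/56.
The prior-weighted likelihoods are 3/5 · 1/9 = 1/15, 2/5 · 5/56 = 1/28; these sum to 43/420.
So P(jar B | data) = (1/28) / (43/420) = 15/43.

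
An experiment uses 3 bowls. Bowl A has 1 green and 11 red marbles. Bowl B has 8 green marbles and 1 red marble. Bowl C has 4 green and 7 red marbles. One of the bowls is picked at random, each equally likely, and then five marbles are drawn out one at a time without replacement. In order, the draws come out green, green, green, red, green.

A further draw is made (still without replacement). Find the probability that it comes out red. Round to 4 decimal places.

Compute the likelihood of the observed sequence for each case: P(data | bowl A) = (1/12)(0/11) = 0; P(data | bowl B) = (8/9)(7/8)(6/7)(1/6)(5/5) = 0.11111; P(data | bowl C) = (4/11)(3/10)(2/9)(7/8)(1/7) = 0.0030303.
The prior-weighted likelihoods are 1/3 · 0 = 0, 1/3 · 0.11111 = 0.037037, 1/3 · 0.0030303 = 0.0010101; these sum to 0.038047.
Normalising, the posterior is P(bowl A | data) = 0, P(bowl B | data) = 0.97345, P(bowl C | data) = 0.026549.
The predictive probability is P(red next | data) = (0)(0.97345) + (1)(0.026549) = 0.026549.

0.0265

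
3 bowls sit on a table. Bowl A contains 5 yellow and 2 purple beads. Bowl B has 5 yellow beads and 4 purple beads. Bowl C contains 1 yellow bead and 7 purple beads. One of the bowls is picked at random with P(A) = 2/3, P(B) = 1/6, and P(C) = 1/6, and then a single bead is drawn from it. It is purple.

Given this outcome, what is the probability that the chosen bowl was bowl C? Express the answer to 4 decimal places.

Compute the likelihood of this draw for each case: P(data | bowl A) = (2/7) = 0.28571; P(data | bowl B) = (4/9) = 0.44444; P(data | bowl C) = (7/8) = 0.875.
Weighting by the prior gives 2/3 · 0.28571 = 0.19048, 1/6 · 0.44444 = 0.074074, 1/6 · 0.875 = 0.14583; these sum to 0.41038.
So P(bowl C | data) = (0.14583) / (0.41038) = 0.35536.

0.3554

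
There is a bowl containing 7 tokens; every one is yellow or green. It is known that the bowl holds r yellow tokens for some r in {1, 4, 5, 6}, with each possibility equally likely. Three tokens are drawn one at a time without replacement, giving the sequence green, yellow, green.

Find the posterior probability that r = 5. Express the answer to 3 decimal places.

0.156

The likelihood of the observed sequence under each hypothesis: P(data | r = 1) = (6/7)(1/6)(5/5) = 1/7; P(data | r = 4) = (3/7)(4/6)(2/5) = 4/35; P(data | r = 5) = (2/7)(5/6)(1/5) = 1/21; P(data | r = 6) = (1/7)(6/6)(0/5) = 0.
Weighting by the prior gives 1/4 · 1/7 = 1/28, 1/4 · 4/35 = 1/35, 1/4 · 1/21 = 1/84, 1/4 · 0 = 0; with total 8/105.
Hence P(r = 5 | data) = (1/84) / (8/105) = 5/32.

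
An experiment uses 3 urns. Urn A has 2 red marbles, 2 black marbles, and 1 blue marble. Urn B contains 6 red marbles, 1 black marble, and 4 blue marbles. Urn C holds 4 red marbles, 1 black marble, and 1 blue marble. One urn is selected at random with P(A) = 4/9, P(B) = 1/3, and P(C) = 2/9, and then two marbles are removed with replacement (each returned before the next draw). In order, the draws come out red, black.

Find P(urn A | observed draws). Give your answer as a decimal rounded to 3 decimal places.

0.633

The likelihood of the observed sequence under each hypothesis: P(data | urn A) = (2/5)(2/5) = 0.16; P(data | urn B) = (6/11)(1/11) = 0.049587; P(data | urn C) = (4/6)(1/6) = 0.11111.
Multiplying each by its prior: 4/9 · 0.16 = 0.071111, 1/3 · 0.049587 = 0.016529, 2/9 · 0.11111 = 0.024691; summing to 0.11233.
Therefore the posterior P(urn A | data) = (0.071111) / (0.11233) = 0.63305.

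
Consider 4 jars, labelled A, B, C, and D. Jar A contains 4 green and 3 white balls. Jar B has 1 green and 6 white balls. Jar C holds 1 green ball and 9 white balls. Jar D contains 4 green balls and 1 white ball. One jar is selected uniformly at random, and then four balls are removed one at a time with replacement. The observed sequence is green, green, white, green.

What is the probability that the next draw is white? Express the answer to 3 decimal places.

0.311

Under each hypothesis, the probability of the observed sequence is: P(data | jar A) = (4/7)(4/7)(3/7)(4/7) = 0.079967; P(data | jar B) = (1/7)(1/7)(6/7)(1/7) = 0.002499; P(data | jar C) = (1/10)(1/10)(9/10)(1/10) = 0.0009; P(data | jar D) = (4/5)(4/5)(1/5)(4/5) = 0.1024.
Multiplying each by its prior: 1/4 · 0.079967 = 0.019992, 1/4 · 0.002499 = 0.00062474, 1/4 · 0.0009 = 0.000225, 1/4 · 0.1024 = 0.0256; with total 0.046441.
Dividing through by the total gives posterior P(jar A | data) = 0.43047, P(jar B | data) = 0.013452, P(jar C | data) = 0.0048448, P(jar D | data) = 0.55123.
Averaging over the posterior, P(white next | data) = (3/7)(0.43047) + (6/7)(0.013452) + (9/10)(0.0048448) + (1/5)(0.55123) = 0.31062.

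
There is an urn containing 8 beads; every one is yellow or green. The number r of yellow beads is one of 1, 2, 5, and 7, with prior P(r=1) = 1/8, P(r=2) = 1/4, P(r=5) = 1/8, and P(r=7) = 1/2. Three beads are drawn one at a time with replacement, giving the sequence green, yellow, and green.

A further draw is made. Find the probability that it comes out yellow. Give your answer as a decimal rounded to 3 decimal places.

Under each hypothesis, the probability of the observed sequence is: P(data | r = 1) = (7/8)(1/8)(7/8) = 0.095703; P(data | r = 2) = (6/8)(2/8)(6/8) = 0.14062; P(data | r = 5) = (3/8)(5/8)(3/8) = 0.087891; P(data | r = 7) = (1/8)(7/8)(1/8) = 0.013672.
The prior-weighted likelihoods are 1/8 · 0.095703 = 0.011963, 1/4 · 0.14062 = 0.035156, 1/8 · 0.087891 = 0.010986, 1/2 · 0.013672 = 0.0068359; these sum to 0.064941.
Normalising, the posterior is P(r = 1 | data) = 0.18421, P(r = 2 | data) = 0.54135, P(r = 5 | data) = 0.16917, P(r = 7 | data) = 0.10526.
Averaging over the posterior, P(yellow next | data) = (1/8)(0.18421) + (1/4)(0.54135) + (5/8)(0.16917) + (7/8)(0.10526) = 0.3562.

0.356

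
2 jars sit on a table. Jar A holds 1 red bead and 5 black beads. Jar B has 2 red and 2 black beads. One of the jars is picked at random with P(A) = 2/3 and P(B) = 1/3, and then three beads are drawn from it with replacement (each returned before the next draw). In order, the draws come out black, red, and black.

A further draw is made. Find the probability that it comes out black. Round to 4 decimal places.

Compute the likelihood of the observed sequence for each case: P(data | jar A) = (5/6)(1/6)(5/6) = 25/216; P(data | jar B) = (2/4)(2/4)(2/4) = 1/8.
The prior-weighted likelihoods are 2/3 · 25/216 = 25/324, 1/3 · 1/8 = 1/24; summing to 77/648.
Normalising, the posterior is P(jar A | data) = 50/77, P(jar B | data) = 27/77.
Averaging over the posterior, P(black next | data) = (5/6)(50/77) + (1/2)(27/77) = 331/462.

0.7165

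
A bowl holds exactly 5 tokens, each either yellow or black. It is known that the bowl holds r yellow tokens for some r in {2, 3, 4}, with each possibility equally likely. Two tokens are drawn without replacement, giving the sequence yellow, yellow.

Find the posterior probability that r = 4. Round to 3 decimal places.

0.600

The likelihood of the observed sequence under each hypothesis: P(data | r = 2) = (2/5)(1/4) = 1/10; P(data | r = 3) = (3/5)(2/4) = 3/10; P(data | r = 4) = (4/5)(3/4) = 3/5.
The prior-weighted likelihoods are 1/3 · 1/10 = 1/30, 1/3 · 3/10 = 1/10, 1/3 · 3/5 = 1/5; summing to 1/3.
Hence P(r = 4 | data) = (1/5) / (1/3) = 3/5.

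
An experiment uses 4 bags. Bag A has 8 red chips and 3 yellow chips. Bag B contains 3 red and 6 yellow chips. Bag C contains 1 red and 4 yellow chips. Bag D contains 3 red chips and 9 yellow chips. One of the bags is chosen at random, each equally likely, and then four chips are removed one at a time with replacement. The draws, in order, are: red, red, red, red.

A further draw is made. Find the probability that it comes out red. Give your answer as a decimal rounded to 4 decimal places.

0.7018

Compute the likelihood of the observed sequence for each case: P(data | bag A) = (8/11)(8/11)(8/11)(8/11) = 0.27976; P(data | bag B) = (3/9)(3/9)(3/9)(3/9) = 0.012346; P(data | bag C) = (1/5)(1/5)(1/5)(1/5) = 0.0016; P(data | bag D) = (3/12)(3/12)(3/12)(3/12) = 0.0039062.
Multiplying each by its prior: 1/4 · 0.27976 = 0.069941, 1/4 · 0.012346 = 0.0030864, 1/4 · 0.0016 = 0.0004, 1/4 · 0.0039062 = 0.00097656; summing to 0.074404.
Normalising, the posterior is P(bag A | data) = 0.94002, P(bag B | data) = 0.041482, P(bag C | data) = 0.0053761, P(bag D | data) = 0.013125.
So P(red next | data) = Σ P(red next | H) P(H | data) = (8/11)(0.94002) + (1/3)(0.041482) + (1/5)(0.0053761) + (1/4)(0.013125) = 0.70183.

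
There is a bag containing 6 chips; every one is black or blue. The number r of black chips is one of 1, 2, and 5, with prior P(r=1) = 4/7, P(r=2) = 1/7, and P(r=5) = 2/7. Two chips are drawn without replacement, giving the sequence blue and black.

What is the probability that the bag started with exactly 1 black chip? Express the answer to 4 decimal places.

0.5263

Compute the likelihood of the observed sequence for each case: P(data | r = 1) = (5/6)(1/5) = 1/6; P(data | r = 2) = (4/6)(2/5) = 4/15; P(data | r = 5) = (1/6)(5/5) = 1/6.
The prior-weighted likelihoods are 4/7 · 1/6 = 2/21, 1/7 · 4/15 = 4/105, 2/7 · 1/6 = 1/21; summing to 19/105.
Hence P(r = 1 | data) = (2/21) / (19/105) = 10/19.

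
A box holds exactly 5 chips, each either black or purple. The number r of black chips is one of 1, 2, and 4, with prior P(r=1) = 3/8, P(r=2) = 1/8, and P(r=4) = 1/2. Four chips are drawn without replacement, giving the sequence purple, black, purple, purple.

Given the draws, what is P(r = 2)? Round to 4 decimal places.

For each hypothesis, P(data | H) works out to: P(data | r = 1) = (4/5)(1/4)(3/3)(2/2) = 1/5; P(data | r = 2) = (3/5)(2/4)(2/3)(1/2) = 1/10; P(data | r = 4) = (1/5)(4/4)(0/3) = 0.
Weighting by the prior gives 3/8 · 1/5 = 3/40, 1/8 · 1/10 = 1/80, 1/2 · 0 = 0; with total 7/80.
By Bayes' rule, P(r = 2 | data) = (1/80) / (7/80) = 1/7.

0.1429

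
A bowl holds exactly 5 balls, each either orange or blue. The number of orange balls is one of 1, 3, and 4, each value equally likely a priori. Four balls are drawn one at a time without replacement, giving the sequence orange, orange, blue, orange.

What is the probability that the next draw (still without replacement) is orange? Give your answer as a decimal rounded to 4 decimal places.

0.6667

Under each hypothesis, the probability of the observed sequence is: P(data | r = 1) = (1/5)(0/4) = 0; P(data | r = 3) = (3/5)(2/4)(2/3)(1/2) = 1/10; P(data | r = 4) = (4/5)(3/4)(1/3)(2/2) = 1/5.
Weighting by the prior gives 1/3 · 0 = 0, 1/3 · 1/10 = 1/30, 1/3 · 1/5 = 1/15; these sum to 1/10.
The posterior is then P(r = 1 | data) = 0, P(r = 3 | data) = 1/3, P(r = 4 | data) = 2/3.
So P(orange next | data) = Σ P(orange next | H) P(H | data) = (0)(1/3) + (1)(2/3) = 2/3.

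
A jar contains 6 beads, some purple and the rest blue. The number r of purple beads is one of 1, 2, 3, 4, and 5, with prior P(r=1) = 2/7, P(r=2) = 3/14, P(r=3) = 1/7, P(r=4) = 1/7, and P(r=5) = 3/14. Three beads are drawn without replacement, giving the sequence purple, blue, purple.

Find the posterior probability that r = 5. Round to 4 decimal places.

Under each hypothesis, the probability of the observed sequence is: P(data | r = 1) = (1/6)(5/5)(0/4) = 0; P(data | r = 2) = (2/6)(4/5)(1/4) = 1/15; P(data | r = 3) = (3/6)(3/5)(2/4) = 3/20; P(data | r = 4) = (4/6)(2/5)(3/4) = 1/5; P(data | r = 5) = (5/6)(1/5)(4/4) = 1/6.
Weighting by the prior gives 2/7 · 0 = 0, 3/14 · 1/15 = 1/70, 1/7 · 3/20 = 3/140, 1/7 · 1/5 = 1/35, 3/14 · 1/6 = 1/28; these sum to 1/10.
Therefore the posterior P(r = 5 | data) = (1/28) / (1/10) = 5/14.

0.3571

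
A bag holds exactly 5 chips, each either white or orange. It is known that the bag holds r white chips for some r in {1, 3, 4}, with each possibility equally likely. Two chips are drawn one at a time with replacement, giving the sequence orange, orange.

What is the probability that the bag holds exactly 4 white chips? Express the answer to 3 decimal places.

The likelihood of the observed sequence under each hypothesis: P(data | r = 1) = (4/5)(4/5) = 16/25; P(data | r = 3) = (2/5)(2/5) = 4/25; P(data | r = 4) = (1/5)(1/5) = 1/25.
Weighting by the prior gives 1/3 · 16/25 = 16/75, 1/3 · 4/25 = 4/75, 1/3 · 1/25 = 1/75; summing to 7/25.
So P(r = 4 | data) = (1/75) / (7/25) = 1/21.

0.048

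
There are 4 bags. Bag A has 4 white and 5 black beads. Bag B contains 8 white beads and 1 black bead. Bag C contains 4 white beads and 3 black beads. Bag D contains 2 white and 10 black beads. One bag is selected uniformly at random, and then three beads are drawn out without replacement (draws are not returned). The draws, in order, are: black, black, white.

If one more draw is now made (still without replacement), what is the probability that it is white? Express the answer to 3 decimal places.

0.440

Compute the likelihood of the observed sequence for each case: P(data | bag A) = (5/9)(4/8)(4/7) = 0.15873; P(data | bag B) = (1/9)(0/8) = 0; P(data | bag C) = (3/7)(2/6)(4/5) = 0.11429; P(data | bag D) = (10/12)(9/11)(2/10) = 0.13636.
Multiplying each by its prior: 1/4 · 0.15873 = 0.039683, 1/4 · 0 = 0, 1/4 · 0.11429 = 0.028571, 1/4 · 0.13636 = 0.034091; with total 0.10234.
Normalising, the posterior is P(bag A | data) = 0.38773, P(bag B | data) = 0, P(bag C | data) = 0.27917, P(bag D | data) = 0.3331.
The predictive probability is P(white next | data) = (1/2)(0.38773) + (3/4)(0.27917) + (1/9)(0.3331) = 0.44025.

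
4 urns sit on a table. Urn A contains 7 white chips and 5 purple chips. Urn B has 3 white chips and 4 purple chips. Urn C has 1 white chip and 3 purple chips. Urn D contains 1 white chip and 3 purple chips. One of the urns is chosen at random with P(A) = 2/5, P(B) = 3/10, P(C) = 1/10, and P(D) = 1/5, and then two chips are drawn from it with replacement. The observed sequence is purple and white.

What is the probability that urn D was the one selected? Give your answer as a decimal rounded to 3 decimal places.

For each hypothesis, P(data | H) works out to: P(data | urn A) = (5/12)(7/12) = 0.24306; P(data | urn B) = (4/7)(3/7) = 0.2449; P(data | urn C) = (3/4)(1/4) = 0.1875; P(data | urn D) = (3/4)(1/4) = 0.1875.
Multiplying each by its prior: 2/5 · 0.24306 = 0.097222, 3/10 · 0.2449 = 0.073469, 1/10 · 0.1875 = 0.01875, 1/5 · 0.1875 = 0.0375; these sum to 0.22694.
By Bayes' rule, P(urn D | data) = (0.0375) / (0.22694) = 0.16524.

0.165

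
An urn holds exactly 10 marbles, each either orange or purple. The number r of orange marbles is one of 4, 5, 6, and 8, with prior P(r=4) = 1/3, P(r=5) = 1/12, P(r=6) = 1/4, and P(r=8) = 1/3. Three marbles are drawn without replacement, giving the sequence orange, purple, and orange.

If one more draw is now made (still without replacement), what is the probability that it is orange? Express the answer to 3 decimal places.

0.598

For each hypothesis, P(data | H) works out to: P(data | r = 4) = (4/10)(6/9)(3/8) = 0.1; P(data | r = 5) = (5/10)(5/9)(4/8) = 0.13889; P(data | r = 6) = (6/10)(4/9)(5/8) = 0.16667; P(data | r = 8) = (8/10)(2/9)(7/8) = 0.15556.
Multiplying each by its prior: 1/3 · 0.1 = 0.033333, 1/12 · 0.13889 = 0.011574, 1/4 · 0.16667 = 0.041667, 1/3 · 0.15556 = 0.051852; these sum to 0.13843.
The posterior is then P(r = 4 | data) = 0.2408, P(r = 5 | data) = 0.083612, P(r = 6 | data) = 0.301, P(r = 8 | data) = 0.37458.
So P(orange next | data) = Σ P(orange next | H) P(H | data) = (2/7)(0.2408) + (3/7)(0.083612) + (4/7)(0.301) + (6/7)(0.37458) = 0.59771.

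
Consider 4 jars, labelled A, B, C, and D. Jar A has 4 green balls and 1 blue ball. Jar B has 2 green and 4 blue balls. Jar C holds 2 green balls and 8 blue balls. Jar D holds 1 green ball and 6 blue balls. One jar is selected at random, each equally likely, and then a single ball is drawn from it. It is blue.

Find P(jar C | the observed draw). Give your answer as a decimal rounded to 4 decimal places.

0.3170

Compute the likelihood of this draw for each case: P(data | jar A) = (1/5) = 1/5; P(data | jar B) = (4/6) = 2/3; P(data | jar C) = (8/10) = 4/5; P(data | jar D) = (6/7) = 6/7.
The prior-weighted likelihoods are 1/4 · 1/5 = 1/20, 1/4 · 2/3 = 1/6, 1/4 · 4/5 = 1/5, 1/4 · 6/7 = 3/14; with total 53/84.
Therefore the posterior P(jar C | data) = (1/5) / (53/84) = 84/265.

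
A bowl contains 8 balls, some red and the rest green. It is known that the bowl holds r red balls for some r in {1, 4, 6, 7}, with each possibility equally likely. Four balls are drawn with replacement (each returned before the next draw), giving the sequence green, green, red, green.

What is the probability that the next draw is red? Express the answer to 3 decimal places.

0.326

Under each hypothesis, the probability of the observed sequence is: P(data | r = 1) = (7/8)(7/8)(1/8)(7/8) = 0.08374; P(data | r = 4) = (4/8)(4/8)(4/8)(4/8) = 0.0625; P(data | r = 6) = (2/8)(2/8)(6/8)(2/8) = 0.011719; P(data | r = 7) = (1/8)(1/8)(7/8)(1/8) = 0.001709.
The prior-weighted likelihoods are 1/4 · 0.08374 = 0.020935, 1/4 · 0.0625 = 0.015625, 1/4 · 0.011719 = 0.0029297, 1/4 · 0.001709 = 0.00042725; these sum to 0.039917.
Normalising, the posterior is P(r = 1 | data) = 0.52446, P(r = 4 | data) = 0.39144, P(r = 6 | data) = 0.073394, P(r = 7 | data) = 0.010703.
So P(red next | data) = Σ P(red next | H) P(H | data) = (1/8)(0.52446) + (1/2)(0.39144) + (3/4)(0.073394) + (7/8)(0.010703) = 0.32569.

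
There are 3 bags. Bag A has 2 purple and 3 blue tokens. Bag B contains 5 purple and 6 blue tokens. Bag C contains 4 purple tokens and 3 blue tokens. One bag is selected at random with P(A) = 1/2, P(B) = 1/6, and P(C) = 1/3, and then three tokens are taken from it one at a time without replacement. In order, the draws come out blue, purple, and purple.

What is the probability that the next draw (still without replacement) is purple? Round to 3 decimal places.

0.284

Under each hypothesis, the probability of the observed sequence is: P(data | bag A) = (3/5)(2/4)(1/3) = 0.1; P(data | bag B) = (6/11)(5/10)(4/9) = 0.12121; P(data | bag C) = (3/7)(4/6)(3/5) = 0.17143.
Weighting by the prior gives 1/2 · 0.1 = 0.05, 1/6 · 0.12121 = 0.020202, 1/3 · 0.17143 = 0.057143; with total 0.12734.
Dividing through by the total gives posterior P(bag A | data) = 0.39263, P(bag B | data) = 0.15864, P(bag C | data) = 0.44873.
The predictive probability is P(purple next | data) = (0)(0.39263) + (3/8)(0.15864) + (1/2)(0.44873) = 0.28385.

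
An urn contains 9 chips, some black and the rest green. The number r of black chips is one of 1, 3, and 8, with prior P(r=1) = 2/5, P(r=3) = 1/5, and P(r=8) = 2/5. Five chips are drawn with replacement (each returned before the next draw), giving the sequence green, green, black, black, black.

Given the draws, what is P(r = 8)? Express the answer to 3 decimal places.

0.482

Compute the likelihood of the observed sequence for each case: P(data | r = 1) = (8/9)(8/9)(1/9)(1/9)(1/9) = 0.0010838; P(data | r = 3) = (6/9)(6/9)(3/9)(3/9)(3/9) = 0.016461; P(data | r = 8) = (1/9)(1/9)(8/9)(8/9)(8/9) = 0.0086708.
Multiplying each by its prior: 2/5 · 0.0010838 = 0.00043354, 1/5 · 0.016461 = 0.0032922, 2/5 · 0.0086708 = 0.0034683; summing to 0.007194.
By Bayes' rule, P(r = 8 | data) = (0.0034683) / (0.007194) = 0.48211.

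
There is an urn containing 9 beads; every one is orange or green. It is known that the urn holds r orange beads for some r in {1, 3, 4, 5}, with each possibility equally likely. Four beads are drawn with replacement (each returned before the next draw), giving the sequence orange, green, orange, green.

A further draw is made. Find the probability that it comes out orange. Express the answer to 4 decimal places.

Compute the likelihood of the observed sequence for each case: P(data | r = 1) = (1/9)(8/9)(1/9)(8/9) = 0.0097546; P(data | r = 3) = (3/9)(6/9)(3/9)(6/9) = 0.049383; P(data | r = 4) = (4/9)(5/9)(4/9)(5/9) = 0.060966; P(data | r = 5) = (5/9)(4/9)(5/9)(4/9) = 0.060966.
The prior-weighted likelihoods are 1/4 · 0.0097546 = 0.0024387, 1/4 · 0.049383 = 0.012346, 1/4 · 0.060966 = 0.015242, 1/4 · 0.060966 = 0.015242; summing to 0.045267.
Normalising, the posterior is P(r = 1 | data) = 0.053872, P(r = 3 | data) = 0.27273, P(r = 4 | data) = 0.3367, P(r = 5 | data) = 0.3367.
The predictive probability is P(orange next | data) = (1/9)(0.053872) + (1/3)(0.27273) + (4/9)(0.3367) + (5/9)(0.3367) = 0.4336.

0.4336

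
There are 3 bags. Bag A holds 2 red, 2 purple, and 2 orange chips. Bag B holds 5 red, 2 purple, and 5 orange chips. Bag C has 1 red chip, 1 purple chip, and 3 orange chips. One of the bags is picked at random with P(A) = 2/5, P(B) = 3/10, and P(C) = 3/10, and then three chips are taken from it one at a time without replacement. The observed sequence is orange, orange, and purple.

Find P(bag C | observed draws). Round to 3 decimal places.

0.572

For each hypothesis, P(data | H) works out to: P(data | bag A) = (2/6)(1/5)(2/4) = 0.033333; P(data | bag B) = (5/12)(4/11)(2/10) = 0.030303; P(data | bag C) = (3/5)(2/4)(1/3) = 0.1.
Multiplying each by its prior: 2/5 · 0.033333 = 0.013333, 3/10 · 0.030303 = 0.0090909, 3/10 · 0.1 = 0.03; with total 0.052424.
Therefore the posterior P(bag C | data) = (0.03) / (0.052424) = 0.57225.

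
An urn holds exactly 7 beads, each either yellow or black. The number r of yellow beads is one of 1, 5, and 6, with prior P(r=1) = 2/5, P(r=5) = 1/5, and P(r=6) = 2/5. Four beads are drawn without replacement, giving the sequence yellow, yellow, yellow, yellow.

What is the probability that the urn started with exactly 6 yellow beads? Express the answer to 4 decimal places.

For each hypothesis, P(data | H) works out to: P(data | r = 1) = (1/7)(0/6) = 0; P(data | r = 5) = (5/7)(4/6)(3/5)(2/4) = 1/7; P(data | r = 6) = (6/7)(5/6)(4/5)(3/4) = 3/7.
Weighting by the prior gives 2/5 · 0 = 0, 1/5 · 1/7 = 1/35, 2/5 · 3/7 = 6/35; with total 1/5.
Therefore the posterior P(r = 6 | data) = (6/35) / (1/5) = 6/7.

0.8571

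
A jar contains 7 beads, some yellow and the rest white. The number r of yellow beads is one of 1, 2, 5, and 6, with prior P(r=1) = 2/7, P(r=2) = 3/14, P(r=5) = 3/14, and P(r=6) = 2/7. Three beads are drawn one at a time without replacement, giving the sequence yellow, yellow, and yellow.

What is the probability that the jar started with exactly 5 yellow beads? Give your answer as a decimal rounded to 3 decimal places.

0.273

The likelihood of the observed sequence under each hypothesis: P(data | r = 1) = (1/7)(0/6) = 0; P(data | r = 2) = (2/7)(1/6)(0/5) = 0; P(data | r = 5) = (5/7)(4/6)(3/5) = 2/7; P(data | r = 6) = (6/7)(5/6)(4/5) = 4/7.
Multiplying each by its prior: 2/7 · 0 = 0, 3/14 · 0 = 0, 3/14 · 2/7 = 3/49, 2/7 · 4/7 = 8/49; summing to 11/49.
Hence P(r = 5 | data) = (3/49) / (11/49) = 3/11.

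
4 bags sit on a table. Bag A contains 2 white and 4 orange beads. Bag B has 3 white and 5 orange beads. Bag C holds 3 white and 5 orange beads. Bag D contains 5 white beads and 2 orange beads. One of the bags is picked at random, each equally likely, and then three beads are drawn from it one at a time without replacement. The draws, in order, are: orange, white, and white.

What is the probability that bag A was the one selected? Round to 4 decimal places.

Under each hypothesis, the probability of the observed sequence is: P(data | bag A) = (4/6)(2/5)(1/4) = 1/15; P(data | bag B) = (5/8)(3/7)(2/6) = 5/56; P(data | bag C) = (5/8)(3/7)(2/6) = 5/56; P(data | bag D) = (2/7)(5/6)(4/5) = 4/21.
Weighting by the prior gives 1/4 · 1/15 = 1/60, 1/4 · 5/56 = 5/224, 1/4 · 5/56 = 5/224, 1/4 · 4/21 = 1/21; summing to 61/560.
Therefore the posterior P(bag A | data) = (1/60) / (61/560) = 28/183.

0.1530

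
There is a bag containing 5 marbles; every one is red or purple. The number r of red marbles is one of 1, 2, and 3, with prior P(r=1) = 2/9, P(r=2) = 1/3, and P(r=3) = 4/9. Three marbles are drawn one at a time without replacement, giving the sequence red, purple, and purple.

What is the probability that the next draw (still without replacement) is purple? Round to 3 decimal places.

0.500

Under each hypothesis, the probability of the observed sequence is: P(data | r = 1) = (1/5)(4/4)(3/3) = 1/5; P(data | r = 2) = (2/5)(3/4)(2/3) = 1/5; P(data | r = 3) = (3/5)(2/4)(1/3) = 1/10.
Multiplying each by its prior: 2/9 · 1/5 = 2/45, 1/3 · 1/5 = 1/15, 4/9 · 1/10 = 2/45; with total 7/45.
Dividing through by the total gives posterior P(r = 1 | data) = 2/7, P(r = 2 | data) = 3/7, P(r = 3 | data) = 2/7.
The predictive probability is P(purple next | data) = (1)(2/7) + (1/2)(3/7) + (0)(2/7) = 1/2.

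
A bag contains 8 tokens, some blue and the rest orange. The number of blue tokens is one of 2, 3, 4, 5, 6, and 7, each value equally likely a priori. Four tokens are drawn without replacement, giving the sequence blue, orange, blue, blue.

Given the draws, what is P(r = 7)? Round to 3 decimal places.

0.278

The likelihood of the observed sequence under each hypothesis: P(data | r = 2) = (2/8)(6/7)(1/6)(0/5) = 0; P(data | r = 3) = (3/8)(5/7)(2/6)(1/5) = 1/56; P(data | r = 4) = (4/8)(4/7)(3/6)(2/5) = 2/35; P(data | r = 5) = (5/8)(3/7)(4/6)(3/5) = 3/28; P(data | r = 6) = (6/8)(2/7)(5/6)(4/5) = 1/7; P(data | r = 7) = (7/8)(1/7)(6/6)(5/5) = 1/8.
Multiplying each by its prior: 1/6 · 0 = 0, 1/6 · 1/56 = 1/336, 1/6 · 2/35 = 1/105, 1/6 · 3/28 = 1/56, 1/6 · 1/7 = 1/42, 1/6 · 1/8 = 1/48; summing to 3/40.
So P(r = 7 | data) = (1/48) / (3/40) = 5/18.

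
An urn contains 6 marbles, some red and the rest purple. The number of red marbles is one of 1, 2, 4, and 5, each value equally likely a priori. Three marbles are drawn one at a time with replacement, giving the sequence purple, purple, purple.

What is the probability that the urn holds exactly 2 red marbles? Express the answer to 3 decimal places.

0.323

For each hypothesis, P(data | H) works out to: P(data | r = 1) = (5/6)(5/6)(5/6) = 125/216; P(data | r = 2) = (4/6)(4/6)(4/6) = 8/27; P(data | r = 4) = (2/6)(2/6)(2/6) = 1/27; P(data | r = 5) = (1/6)(1/6)(1/6) = 1/216.
Multiplying each by its prior: 1/4 · 125/216 = 125/864, 1/4 · 8/27 = 2/27, 1/4 · 1/27 = 1/108, 1/4 · 1/216 = 1/864; these sum to 11/48.
So P(r = 2 | data) = (2/27) / (11/48) = 32/99.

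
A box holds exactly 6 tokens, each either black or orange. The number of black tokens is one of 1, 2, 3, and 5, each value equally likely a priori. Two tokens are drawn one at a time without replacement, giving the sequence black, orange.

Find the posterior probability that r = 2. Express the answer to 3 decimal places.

Compute the likelihood of the observed sequence for each case: P(data | r = 1) = (1/6)(5/5) = 1/6; P(data | r = 2) = (2/6)(4/5) = 4/15; P(data | r = 3) = (3/6)(3/5) = 3/10; P(data | r = 5) = (5/6)(1/5) = 1/6.
Multiplying each by its prior: 1/4 · 1/6 = 1/24, 1/4 · 4/15 = 1/15, 1/4 · 3/10 = 3/40, 1/4 · 1/6 = 1/24; these sum to 9/40.
Hence P(r = 2 | data) = (1/15) / (9/40) = 8/27.

0.296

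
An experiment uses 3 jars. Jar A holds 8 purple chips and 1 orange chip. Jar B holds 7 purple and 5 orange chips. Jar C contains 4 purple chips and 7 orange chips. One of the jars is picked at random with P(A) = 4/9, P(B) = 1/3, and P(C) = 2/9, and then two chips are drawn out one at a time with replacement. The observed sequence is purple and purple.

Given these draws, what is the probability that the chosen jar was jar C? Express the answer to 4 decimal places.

Under each hypothesis, the probability of the observed sequence is: P(data | jar A) = (8/9)(8/9) = 0.79012; P(data | jar B) = (7/12)(7/12) = 0.34028; P(data | jar C) = (4/11)(4/11) = 0.13223.
The prior-weighted likelihoods are 4/9 · 0.79012 = 0.35117, 1/3 · 0.34028 = 0.11343, 2/9 · 0.13223 = 0.029385; with total 0.49398.
By Bayes' rule, P(jar C | data) = (0.029385) / (0.49398) = 0.059486.

0.0595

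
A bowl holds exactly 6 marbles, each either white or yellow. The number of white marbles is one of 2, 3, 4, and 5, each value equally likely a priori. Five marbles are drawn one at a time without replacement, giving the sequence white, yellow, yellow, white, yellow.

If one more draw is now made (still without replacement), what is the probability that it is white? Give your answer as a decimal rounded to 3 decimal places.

0.429

Compute the likelihood of the observed sequence for each case: P(data | r = 2) = (2/6)(4/5)(3/4)(1/3)(2/2) = 1/15; P(data | r = 3) = (3/6)(3/5)(2/4)(2/3)(1/2) = 1/20; P(data | r = 4) = (4/6)(2/5)(1/4)(3/3)(0/2) = 0; P(data | r = 5) = (5/6)(1/5)(0/4) = 0.
The prior-weighted likelihoods are 1/4 · 1/15 = 1/60, 1/4 · 1/20 = 1/80, 1/4 · 0 = 0, 1/4 · 0 = 0; these sum to 7/240.
The posterior is then P(r = 2 | data) = 4/7, P(r = 3 | data) = 3/7, P(r = 4 | data) = 0, P(r = 5 | data) = 0.
So P(white next | data) = Σ P(white next | H) P(H | data) = (0)(4/7) + (1)(3/7) = 3/7.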